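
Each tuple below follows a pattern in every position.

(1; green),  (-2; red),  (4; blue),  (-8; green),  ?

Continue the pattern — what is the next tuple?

(16; red)

First value — ×(-2) each step: 1, -2, 4, -8 → 16.
For the colour, repeats green → red → blue: green, red, blue, green → red.
Putting it together: (16; red).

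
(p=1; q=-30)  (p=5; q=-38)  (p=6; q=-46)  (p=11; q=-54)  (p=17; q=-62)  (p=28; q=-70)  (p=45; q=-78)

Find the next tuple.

P: each term is the sum of the two before it, so 1, 5, 6, 11, 17, 28, 45 → 73.
Q: -30, -38, -46, -54, -62, -70, -78 → -86 (−8 each step).
Putting it together: (p=73; q=-86).

(p=73; q=-86)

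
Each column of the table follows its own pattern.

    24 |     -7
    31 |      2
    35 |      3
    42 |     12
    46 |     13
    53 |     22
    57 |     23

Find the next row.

64  32

First component: alternating steps +7, +4, +7, +4, …; 24, 31, 35, 42, 46, 53, 57 → 64.
Second component: alternating steps +9, +1, +9, +1, …; -7, 2, 3, 12, 13, 22, 23 → 32.
So the next row is 64  32.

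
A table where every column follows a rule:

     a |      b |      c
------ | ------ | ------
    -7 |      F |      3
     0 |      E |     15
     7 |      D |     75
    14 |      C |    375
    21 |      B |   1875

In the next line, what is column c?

9375

Column c: ×5 each step; 3, 15, 75, 375, 1875 → 9375.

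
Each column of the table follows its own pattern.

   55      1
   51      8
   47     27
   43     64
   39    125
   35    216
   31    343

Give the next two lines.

27  512; 23  729

For the first component, −4 each step: 55, 51, 47, 43, 39, 35, 31 → 27 → 23.
Second component — perfect cubes: 1³, 2³, 3³, …: 1, 8, 27, 64, 125, 216, 343 → 512 → 729.
Putting the parts together: 27  512 and then 23  729.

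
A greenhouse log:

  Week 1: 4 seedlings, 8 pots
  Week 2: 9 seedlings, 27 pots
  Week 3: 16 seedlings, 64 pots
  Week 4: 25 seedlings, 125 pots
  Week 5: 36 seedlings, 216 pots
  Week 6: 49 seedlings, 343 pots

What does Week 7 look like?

64 seedlings, 512 pots

For the seedlings, perfect squares: 2², 3², 4², …: 4, 9, 16, 25, 36, 49 → 64.
For the pots, perfect cubes: 2³, 3³, 4³, …: 8, 27, 64, 125, 216, 343 → 512.
Combining the parts gives 64 seedlings, 512 pots.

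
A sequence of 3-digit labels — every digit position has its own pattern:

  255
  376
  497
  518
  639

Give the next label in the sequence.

For the first digit, +1 each step, mod 10: 2, 3, 4, 5, 6 → 7.
Second digit: +2 each step, mod 10, so 5, 7, 9, 1, 3 → 5.
Third digit: +1 each step, mod 10, so 5, 6, 7, 8, 9 → 0.
Putting it together: 750.

750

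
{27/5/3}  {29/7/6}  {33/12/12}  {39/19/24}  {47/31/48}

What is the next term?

First entry: 27, 29, 33, 39, 47 → 57 (differences are 2, 4, 6, … (increasing by 2 each time)).
Second entry goes 5, 7, 12, 19, 31 → 50 (each term is the sum of the two before it).
Third entry goes 3, 6, 12, 24, 48 → 96 (×2 each step).
Putting it together: {57/50/96}.

{57/50/96}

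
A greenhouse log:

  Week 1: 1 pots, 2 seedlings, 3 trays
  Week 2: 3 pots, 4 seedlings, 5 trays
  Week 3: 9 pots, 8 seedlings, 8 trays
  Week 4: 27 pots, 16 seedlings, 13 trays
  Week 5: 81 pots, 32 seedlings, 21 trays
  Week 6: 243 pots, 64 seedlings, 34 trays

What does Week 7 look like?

729 pots, 128 seedlings, 55 trays

Pots goes 1, 3, 9, 27, 81, 243 → 729 (×3 each step).
Seedlings goes 2, 4, 8, 16, 32, 64 → 128 (×2 each step).
Trays: 3, 5, 8, 13, 21, 34 → 55 (each term is the sum of the two before it).
Putting it together: 729 pots, 128 seedlings, 55 trays.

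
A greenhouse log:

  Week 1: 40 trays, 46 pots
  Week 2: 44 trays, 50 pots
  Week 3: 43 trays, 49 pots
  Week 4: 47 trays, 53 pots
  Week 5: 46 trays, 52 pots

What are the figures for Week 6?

50 trays, 56 pots

Trays: 40, 44, 43, 47, 46 → 50 (alternating steps +4, −1, +4, −1, …).
For the pots, always 6 more than the trays: 46, 50, 49, 53, 52 → 56.
So the next record is 50 trays, 56 pots.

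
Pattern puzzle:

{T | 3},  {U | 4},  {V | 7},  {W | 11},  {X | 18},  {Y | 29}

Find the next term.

For the letter, letters move forward 1 place in the alphabet: T, U, V, W, X, Y → Z.
Second slot: each term is the sum of the two before it, so 3, 4, 7, 11, 18, 29 → 47.
So the next term is {Z | 47}.

{Z | 47}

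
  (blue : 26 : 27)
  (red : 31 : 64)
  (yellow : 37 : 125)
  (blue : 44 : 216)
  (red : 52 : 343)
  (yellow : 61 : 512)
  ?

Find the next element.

(blue : 71 : 729)

Colour: blue, red, yellow, blue, red, yellow → blue (repeats blue → red → yellow).
Second component goes 26, 31, 37, 44, 52, 61 → 71 (differences are 5, 6, 7, … (increasing by 1 each time)).
Third component: 27, 64, 125, 216, 343, 512 → 729 (perfect cubes: 3³, 4³, 5³, …).
So the next element is (blue : 71 : 729).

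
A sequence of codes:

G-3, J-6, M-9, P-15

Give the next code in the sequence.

Letter: letters move forward 3 places in the alphabet; G, J, M, P → S.
Second component goes 3, 6, 9, 15 → 24 (each term is the sum of the two before it).
So the next code is S-24.

S-24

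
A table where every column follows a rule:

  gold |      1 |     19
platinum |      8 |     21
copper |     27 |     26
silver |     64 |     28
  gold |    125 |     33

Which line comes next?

platinum  216  35

Metal goes gold, platinum, copper, silver, gold → platinum (repeats gold → platinum → copper → silver).
Second component goes 1, 8, 27, 64, 125 → 216 (perfect cubes: 1³, 2³, 3³, …).
Third component — alternating steps +2, +5, +2, +5, …: 19, 21, 26, 28, 33 → 35.
Combining the parts gives platinum  216  35.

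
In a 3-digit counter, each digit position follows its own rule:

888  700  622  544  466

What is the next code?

388

First digit goes 8, 7, 6, 5, 4 → 3 (−1 each step, mod 10).
For the second digit, +2 each step, mod 10: 8, 0, 2, 4, 6 → 8.
Third digit: +2 each step, mod 10, so 8, 0, 2, 4, 6 → 8.
Combining the parts gives 388.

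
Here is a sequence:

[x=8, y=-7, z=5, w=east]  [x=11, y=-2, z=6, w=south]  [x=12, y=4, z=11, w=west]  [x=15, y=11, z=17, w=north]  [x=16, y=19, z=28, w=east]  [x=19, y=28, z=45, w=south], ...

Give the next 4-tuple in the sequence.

X: 8, 11, 12, 15, 16, 19 → 20 (alternating steps +3, +1, +3, +1, …).
For the y, differences are 5, 6, 7, … (increasing by 1 each time): -7, -2, 4, 11, 19, 28 → 38.
For the z, each term is the sum of the two before it: 5, 6, 11, 17, 28, 45 → 73.
W — repeats east → south → west → north: east, south, west, north, east, south → west.
So the next 4-tuple is [x=20, y=38, z=73, w=west].

[x=20, y=38, z=73, w=west]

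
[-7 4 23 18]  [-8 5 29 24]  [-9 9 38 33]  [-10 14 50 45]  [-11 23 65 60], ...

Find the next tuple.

First coordinate: −1 each step; -7, -8, -9, -10, -11 → -12.
Second coordinate: 4, 5, 9, 14, 23 → 37 (each term is the sum of the two before it).
Third coordinate: differences are 6, 9, 12, … (increasing by 3 each time), so 23, 29, 38, 50, 65 → 83.
For the fourth coordinate, always 5 less than the third coordinate: 18, 24, 33, 45, 60 → 78.
Combining the parts gives [-12 37 83 78].

[-12 37 83 78]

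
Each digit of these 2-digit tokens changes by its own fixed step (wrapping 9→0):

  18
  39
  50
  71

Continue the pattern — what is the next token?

First digit — +2 each step, mod 10: 1, 3, 5, 7 → 9.
For the second digit, +1 each step, mod 10: 8, 9, 0, 1 → 2.
Putting it together: 92.

92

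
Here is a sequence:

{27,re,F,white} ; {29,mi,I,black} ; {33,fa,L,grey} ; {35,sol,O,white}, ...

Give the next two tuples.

First coordinate: alternating steps +2, +4, +2, +4, …, so 27, 29, 33, 35 → 39 → 41.
For the note, runs through the solfège scale do→ti: re, mi, fa, sol → la → ti.
Letter: letters move forward 3 places in the alphabet, so F, I, L, O → R → U.
Shade: white, black, grey, white → black → grey (repeats white → black → grey).
Putting the parts together: {39,la,R,black} and then {41,ti,U,grey}.

{39,la,R,black}, {41,ti,U,grey}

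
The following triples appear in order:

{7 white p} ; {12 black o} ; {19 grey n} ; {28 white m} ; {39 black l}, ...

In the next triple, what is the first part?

52

First part — differences are 5, 7, 9, … (increasing by 2 each time): 7, 12, 19, 28, 39 → 52.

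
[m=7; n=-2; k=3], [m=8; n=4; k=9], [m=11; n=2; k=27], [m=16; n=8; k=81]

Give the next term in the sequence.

[m=23; n=6; k=243]

For the m, differences are 1, 3, 5, … (increasing by 2 each time): 7, 8, 11, 16 → 23.
N: alternating steps +6, −2, +6, −2, …; -2, 4, 2, 8 → 6.
For the k, ×3 each step: 3, 9, 27, 81 → 243.
Putting it together: [m=23; n=6; k=243].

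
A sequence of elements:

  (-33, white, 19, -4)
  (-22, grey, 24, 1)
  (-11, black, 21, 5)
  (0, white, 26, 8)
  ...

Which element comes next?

(11, grey, 23, 10)

First coordinate — +11 each step: -33, -22, -11, 0 → 11.
Shade — repeats white → grey → black: white, grey, black, white → grey.
Third coordinate: alternating steps +5, −3, +5, −3, …, so 19, 24, 21, 26 → 23.
Fourth coordinate: differences are 5, 4, 3, … (decreasing by 1 each time); -4, 1, 5, 8 → 10.
So the next element is (11, grey, 23, 10).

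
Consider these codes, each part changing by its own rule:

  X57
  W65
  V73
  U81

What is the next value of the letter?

T

Letter goes X, W, V, U → T (letters move back 1 place in the alphabet).
Second component: +8 each step, so 57, 65, 73, 81 → 89.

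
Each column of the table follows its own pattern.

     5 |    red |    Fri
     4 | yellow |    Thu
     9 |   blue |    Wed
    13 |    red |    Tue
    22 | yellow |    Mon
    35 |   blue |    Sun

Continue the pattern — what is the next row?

First component goes 5, 4, 9, 13, 22, 35 → 57 (each term is the sum of the two before it).
Colour: repeats red → yellow → blue; red, yellow, blue, red, yellow, blue → red.
For the day, runs backward through the weekdays Mon→Sun: Fri, Thu, Wed, Tue, Mon, Sun → Sat.
So the next row is 57  red  Sat.

57  red  Sat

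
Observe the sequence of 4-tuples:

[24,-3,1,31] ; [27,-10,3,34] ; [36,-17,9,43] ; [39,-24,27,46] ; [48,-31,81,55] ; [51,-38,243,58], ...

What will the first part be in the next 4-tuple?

First part goes 24, 27, 36, 39, 48, 51 → 60 (alternating steps +3, +9, +3, +9, …).

60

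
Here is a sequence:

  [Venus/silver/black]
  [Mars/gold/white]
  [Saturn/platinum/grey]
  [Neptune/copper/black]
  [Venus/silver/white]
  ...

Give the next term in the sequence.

[Mars/gold/grey]

Planet: Venus, Mars, Saturn, Neptune, Venus → Mars (repeats Venus → Mars → Saturn → Neptune).
Metal: repeats silver → gold → platinum → copper; silver, gold, platinum, copper, silver → gold.
Shade: repeats black → white → grey, so black, white, grey, black, white → grey.
Combining the parts gives [Mars/gold/grey].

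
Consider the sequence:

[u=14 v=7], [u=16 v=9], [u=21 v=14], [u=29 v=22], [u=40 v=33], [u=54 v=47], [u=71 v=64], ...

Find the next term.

U: 14, 16, 21, 29, 40, 54, 71 → 91 (differences are 2, 5, 8, … (increasing by 3 each time)).
V: 7, 9, 14, 22, 33, 47, 64 → 84 (always 7 less than the u).
So the next term is [u=91 v=84].

[u=91 v=84]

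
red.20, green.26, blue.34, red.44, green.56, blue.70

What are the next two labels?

red.86 then green.104

Colour — repeats red → green → blue: red, green, blue, red, green, blue → red → green.
Second component: differences are 6, 8, 10, … (increasing by 2 each time); 20, 26, 34, 44, 56, 70 → 86 → 104.
Putting the parts together: red.86 and then green.104.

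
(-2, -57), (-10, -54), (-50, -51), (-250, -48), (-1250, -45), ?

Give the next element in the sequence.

First entry: ×5 each step, so -2, -10, -50, -250, -1250 → -6250.
For the second entry, +3 each step: -57, -54, -51, -48, -45 → -42.
Combining the parts gives (-6250, -42).

(-6250, -42)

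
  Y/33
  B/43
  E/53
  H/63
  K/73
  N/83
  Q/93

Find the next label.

Letter: letters move forward 3 places in the alphabet, wrapping Z→A; Y, B, E, H, K, N, Q → T.
Second component goes 33, 43, 53, 63, 73, 83, 93 → 103 (+10 each step).
Putting it together: T/103.

T/103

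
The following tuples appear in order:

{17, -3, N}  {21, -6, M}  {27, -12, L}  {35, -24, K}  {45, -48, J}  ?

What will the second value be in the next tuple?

-96

First value goes 17, 21, 27, 35, 45 → 57 (differences are 4, 6, 8, … (increasing by 2 each time)).
Second value: -3, -6, -12, -24, -48 → -96 (×2 each step).
Letter: letters move back 1 place in the alphabet; N, M, L, K, J → I.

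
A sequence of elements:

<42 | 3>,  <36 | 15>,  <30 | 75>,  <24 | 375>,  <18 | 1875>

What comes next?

<12 | 9375>

For the first part, −6 each step: 42, 36, 30, 24, 18 → 12.
Second part goes 3, 15, 75, 375, 1875 → 9375 (×5 each step).
Combining the parts gives <12 | 9375>.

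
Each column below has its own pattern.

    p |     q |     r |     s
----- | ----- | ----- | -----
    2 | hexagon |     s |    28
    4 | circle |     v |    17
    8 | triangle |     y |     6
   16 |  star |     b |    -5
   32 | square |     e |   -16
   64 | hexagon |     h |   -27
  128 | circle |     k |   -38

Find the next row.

256  triangle  n  -49

Column p: ×2 each step, so 2, 4, 8, 16, 32, 64, 128 → 256.
Column q: hexagon, circle, triangle, star, square, hexagon, circle → triangle (repeats hexagon → circle → triangle → star → square).
Column r: s, v, y, b, e, h, k → n (letters move forward 3 places in the alphabet, wrapping Z→A).
Column s: −11 each step; 28, 17, 6, -5, -16, -27, -38 → -49.
Combining the parts gives 256  triangle  n  -49.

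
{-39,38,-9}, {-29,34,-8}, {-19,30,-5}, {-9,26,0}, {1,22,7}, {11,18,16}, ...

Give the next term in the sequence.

{21,14,27}

First coordinate — +10 each step: -39, -29, -19, -9, 1, 11 → 21.
Second coordinate goes 38, 34, 30, 26, 22, 18 → 14 (−4 each step).
Third coordinate: differences are 1, 3, 5, … (increasing by 2 each time), so -9, -8, -5, 0, 7, 16 → 27.
Putting it together: {21,14,27}.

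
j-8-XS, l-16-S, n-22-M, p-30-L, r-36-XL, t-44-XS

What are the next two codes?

v-50-S then x-58-M

For the letter, letters move forward 2 places in the alphabet: j, l, n, p, r, t → v → x.
For the second component, alternating steps +8, +6, +8, +6, …: 8, 16, 22, 30, 36, 44 → 50 → 58.
Size: XS, S, M, L, XL, XS → S → M (repeats XS → S → M → L → XL).
Putting the parts together: v-50-S and then x-58-M.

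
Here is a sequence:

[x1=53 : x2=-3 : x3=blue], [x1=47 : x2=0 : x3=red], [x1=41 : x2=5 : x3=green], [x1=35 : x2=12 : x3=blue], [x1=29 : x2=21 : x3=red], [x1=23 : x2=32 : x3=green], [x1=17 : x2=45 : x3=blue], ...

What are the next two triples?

[x1=11 : x2=60 : x3=red], [x1=5 : x2=77 : x3=green]

X1: 53, 47, 41, 35, 29, 23, 17 → 11 → 5 (−6 each step).
X2 — differences are 3, 5, 7, … (increasing by 2 each time): -3, 0, 5, 12, 21, 32, 45 → 60 → 77.
X3: repeats blue → red → green, so blue, red, green, blue, red, green, blue → red → green.
Putting the parts together: [x1=11 : x2=60 : x3=red] and then [x1=5 : x2=77 : x3=green].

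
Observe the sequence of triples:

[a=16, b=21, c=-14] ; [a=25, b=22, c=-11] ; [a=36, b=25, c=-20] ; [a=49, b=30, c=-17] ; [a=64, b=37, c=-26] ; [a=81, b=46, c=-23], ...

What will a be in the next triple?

100

A: perfect squares: 4², 5², 6², …; 16, 25, 36, 49, 64, 81 → 100.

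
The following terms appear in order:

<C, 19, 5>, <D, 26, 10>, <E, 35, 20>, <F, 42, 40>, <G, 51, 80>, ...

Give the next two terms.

For the letter, letters move forward 1 place in the alphabet: C, D, E, F, G → H → I.
Second component: alternating steps +7, +9, +7, +9, …; 19, 26, 35, 42, 51 → 58 → 67.
Third component: 5, 10, 20, 40, 80 → 160 → 320 (×2 each step).
So the next two terms are <H, 58, 160> and <I, 67, 320>.

<H, 58, 160>, <I, 67, 320>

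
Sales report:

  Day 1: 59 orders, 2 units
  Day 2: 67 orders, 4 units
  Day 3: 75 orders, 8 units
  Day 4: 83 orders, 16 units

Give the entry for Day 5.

91 orders, 32 units

Orders: +8 each step; 59, 67, 75, 83 → 91.
Units goes 2, 4, 8, 16 → 32 (×2 each step).
So the next record is 91 orders, 32 units.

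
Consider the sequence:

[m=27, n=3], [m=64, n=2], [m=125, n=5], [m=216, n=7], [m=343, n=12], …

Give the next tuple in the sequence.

M: 27, 64, 125, 216, 343 → 512 (perfect cubes: 3³, 4³, 5³, …).
N: 3, 2, 5, 7, 12 → 19 (each term is the sum of the two before it).
So the next tuple is [m=512, n=19].

[m=512, n=19]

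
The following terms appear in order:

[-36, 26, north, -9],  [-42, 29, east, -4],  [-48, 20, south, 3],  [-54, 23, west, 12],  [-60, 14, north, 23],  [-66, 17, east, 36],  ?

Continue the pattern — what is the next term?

For the first component, −6 each step: -36, -42, -48, -54, -60, -66 → -72.
Second component goes 26, 29, 20, 23, 14, 17 → 8 (alternating steps +3, −9, +3, −9, …).
Direction: repeats north → east → south → west, so north, east, south, west, north, east → south.
Fourth component: -9, -4, 3, 12, 23, 36 → 51 (differences are 5, 7, 9, … (increasing by 2 each time)).
So the next term is [-72, 8, south, 51].

[-72, 8, south, 51]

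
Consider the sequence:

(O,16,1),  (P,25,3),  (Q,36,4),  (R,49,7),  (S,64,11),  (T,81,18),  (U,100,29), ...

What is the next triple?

Letter: letters move forward 1 place in the alphabet, so O, P, Q, R, S, T, U → V.
Second coordinate: perfect squares: 4², 5², 6², …; 16, 25, 36, 49, 64, 81, 100 → 121.
Third coordinate: each term is the sum of the two before it; 1, 3, 4, 7, 11, 18, 29 → 47.
Putting it together: (V,121,47).

(V,121,47)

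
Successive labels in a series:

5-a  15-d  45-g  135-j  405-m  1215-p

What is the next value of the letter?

First component: 5, 15, 45, 135, 405, 1215 → 3645 (×3 each step).
Letter: letters move forward 3 places in the alphabet, so a, d, g, j, m, p → s.

s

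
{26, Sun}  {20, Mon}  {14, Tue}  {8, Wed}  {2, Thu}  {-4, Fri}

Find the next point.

{-10, Sat}

First entry: −6 each step, so 26, 20, 14, 8, 2, -4 → -10.
Day: runs through the weekdays Mon→Sun; Sun, Mon, Tue, Wed, Thu, Fri → Sat.
So the next point is {-10, Sat}.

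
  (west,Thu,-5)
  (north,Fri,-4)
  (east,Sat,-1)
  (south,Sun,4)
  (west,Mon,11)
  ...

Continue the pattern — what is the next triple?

(north,Tue,20)

Direction: west, north, east, south, west → north (repeats west → north → east → south).
Day — runs through the weekdays Mon→Sun: Thu, Fri, Sat, Sun, Mon → Tue.
Third value: differences are 1, 3, 5, … (increasing by 2 each time), so -5, -4, -1, 4, 11 → 20.
Putting it together: (north,Tue,20).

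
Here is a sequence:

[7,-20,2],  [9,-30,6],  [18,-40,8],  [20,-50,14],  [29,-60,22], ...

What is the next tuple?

[31,-70,36]

First part goes 7, 9, 18, 20, 29 → 31 (alternating steps +2, +9, +2, +9, …).
Second part: −10 each step, so -20, -30, -40, -50, -60 → -70.
Third part goes 2, 6, 8, 14, 22 → 36 (each term is the sum of the two before it).
Combining the parts gives [31,-70,36].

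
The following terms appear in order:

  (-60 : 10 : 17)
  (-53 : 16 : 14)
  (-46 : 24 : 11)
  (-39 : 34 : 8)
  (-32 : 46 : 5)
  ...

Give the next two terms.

First entry — +7 each step: -60, -53, -46, -39, -32 → -25 → -18.
Second entry goes 10, 16, 24, 34, 46 → 60 → 76 (differences are 6, 8, 10, … (increasing by 2 each time)).
Third entry: 17, 14, 11, 8, 5 → 2 → -1 (−3 each step).
Putting the parts together: (-25 : 60 : 2) and then (-18 : 76 : -1).

(-25 : 60 : 2), (-18 : 76 : -1)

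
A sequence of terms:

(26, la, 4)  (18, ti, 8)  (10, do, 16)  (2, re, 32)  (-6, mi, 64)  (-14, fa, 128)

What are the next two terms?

First coordinate goes 26, 18, 10, 2, -6, -14 → -22 → -30 (−8 each step).
Note: runs through the solfège scale do→ti; la, ti, do, re, mi, fa → sol → la.
Third coordinate: ×2 each step; 4, 8, 16, 32, 64, 128 → 256 → 512.
So the next two terms are (-22, sol, 256) and (-30, la, 512).

(-22, sol, 256), (-30, la, 512)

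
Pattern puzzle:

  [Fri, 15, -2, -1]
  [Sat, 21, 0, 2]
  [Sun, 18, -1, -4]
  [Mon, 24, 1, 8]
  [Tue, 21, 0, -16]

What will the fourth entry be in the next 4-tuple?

32

Fourth entry: ×(-2) each step, so -1, 2, -4, 8, -16 → 32.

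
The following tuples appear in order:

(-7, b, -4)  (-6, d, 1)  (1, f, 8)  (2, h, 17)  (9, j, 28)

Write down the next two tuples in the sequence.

For the first entry, alternating steps +1, +7, +1, +7, …: -7, -6, 1, 2, 9 → 10 → 17.
Letter: letters move forward 2 places in the alphabet, so b, d, f, h, j → l → n.
Third entry goes -4, 1, 8, 17, 28 → 41 → 56 (differences are 5, 7, 9, … (increasing by 2 each time)).
So the next two tuples are (10, l, 41) and (17, n, 56).

(10, l, 41), (17, n, 56)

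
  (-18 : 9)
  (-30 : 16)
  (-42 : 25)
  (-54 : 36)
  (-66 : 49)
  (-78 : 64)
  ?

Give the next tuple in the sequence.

(-90 : 81)

First value: −12 each step; -18, -30, -42, -54, -66, -78 → -90.
For the second value, perfect squares: 3², 4², 5², …: 9, 16, 25, 36, 49, 64 → 81.
So the next tuple is (-90 : 81).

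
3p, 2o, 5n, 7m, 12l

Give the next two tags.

First component: 3, 2, 5, 7, 12 → 19 → 31 (each term is the sum of the two before it).
Letter — letters move back 1 place in the alphabet: p, o, n, m, l → k → j.
So the next two tags are 19k and 31j.

19k then 31j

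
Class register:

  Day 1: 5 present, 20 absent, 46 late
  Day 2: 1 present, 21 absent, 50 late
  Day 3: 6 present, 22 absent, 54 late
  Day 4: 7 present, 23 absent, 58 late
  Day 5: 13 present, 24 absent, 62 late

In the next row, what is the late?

66

For the late, +4 each step: 46, 50, 54, 58, 62 → 66.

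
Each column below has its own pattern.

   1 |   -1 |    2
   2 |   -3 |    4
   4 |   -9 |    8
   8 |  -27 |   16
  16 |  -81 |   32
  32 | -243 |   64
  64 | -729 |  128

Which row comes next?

For the first component, ×2 each step: 1, 2, 4, 8, 16, 32, 64 → 128.
Second component: -1, -3, -9, -27, -81, -243, -729 → -2187 (×3 each step).
For the third component, ×2 each step: 2, 4, 8, 16, 32, 64, 128 → 256.
Putting it together: 128  -2187  256.

128  -2187  256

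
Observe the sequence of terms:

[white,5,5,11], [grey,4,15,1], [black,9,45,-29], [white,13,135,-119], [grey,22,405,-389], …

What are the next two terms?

[black,35,1215,-1199], [white,57,3645,-3629]

Shade: white, grey, black, white, grey → black → white (repeats white → grey → black).
Second component goes 5, 4, 9, 13, 22 → 35 → 57 (each term is the sum of the two before it).
Third component: 5, 15, 45, 135, 405 → 1215 → 3645 (×3 each step).
Fourth component: together with the third component always sums to 16, so 11, 1, -29, -119, -389 → -1199 → -3629.
Putting the parts together: [black,35,1215,-1199] and then [white,57,3645,-3629].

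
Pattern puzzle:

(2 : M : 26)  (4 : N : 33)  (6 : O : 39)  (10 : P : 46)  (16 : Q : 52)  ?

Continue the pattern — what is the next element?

First coordinate: each term is the sum of the two before it, so 2, 4, 6, 10, 16 → 26.
For the letter, letters move forward 1 place in the alphabet: M, N, O, P, Q → R.
Third coordinate: alternating steps +7, +6, +7, +6, …; 26, 33, 39, 46, 52 → 59.
Combining the parts gives (26 : R : 59).

(26 : R : 59)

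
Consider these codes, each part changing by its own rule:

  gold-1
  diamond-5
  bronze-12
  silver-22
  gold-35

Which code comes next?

For the rank, repeats gold → diamond → bronze → silver: gold, diamond, bronze, silver, gold → diamond.
Second component: differences are 4, 7, 10, … (increasing by 3 each time); 1, 5, 12, 22, 35 → 51.
So the next code is diamond-51.

diamond-51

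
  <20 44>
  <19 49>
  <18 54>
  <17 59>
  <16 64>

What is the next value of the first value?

First value goes 20, 19, 18, 17, 16 → 15 (−1 each step).

15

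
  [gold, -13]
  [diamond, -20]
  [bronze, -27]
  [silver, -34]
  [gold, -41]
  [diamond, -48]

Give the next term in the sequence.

Rank: repeats gold → diamond → bronze → silver, so gold, diamond, bronze, silver, gold, diamond → bronze.
Second component — −7 each step: -13, -20, -27, -34, -41, -48 → -55.
So the next term is [bronze, -55].

[bronze, -55]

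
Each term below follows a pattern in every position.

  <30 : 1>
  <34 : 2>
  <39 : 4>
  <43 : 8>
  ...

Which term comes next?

First component goes 30, 34, 39, 43 → 48 (alternating steps +4, +5, +4, +5, …).
Second component — ×2 each step: 1, 2, 4, 8 → 16.
So the next term is <48 : 16>.

<48 : 16>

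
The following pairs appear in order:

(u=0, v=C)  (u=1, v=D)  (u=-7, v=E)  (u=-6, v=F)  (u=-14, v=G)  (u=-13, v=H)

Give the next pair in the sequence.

U — alternating steps +1, −8, +1, −8, …: 0, 1, -7, -6, -14, -13 → -21.
V: letters move forward 1 place in the alphabet, so C, D, E, F, G, H → I.
Combining the parts gives (u=-21, v=I).

(u=-21, v=I)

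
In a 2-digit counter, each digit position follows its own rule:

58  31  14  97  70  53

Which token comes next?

36

First digit: 5, 3, 1, 9, 7, 5 → 3 (−2 each step, mod 10).
Second digit: +3 each step, mod 10; 8, 1, 4, 7, 0, 3 → 6.
Combining the parts gives 36.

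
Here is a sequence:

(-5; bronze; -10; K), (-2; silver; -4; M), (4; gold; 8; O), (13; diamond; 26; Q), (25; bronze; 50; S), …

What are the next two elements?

(40; silver; 80; U), (58; gold; 116; W)

First slot — differences are 3, 6, 9, … (increasing by 3 each time): -5, -2, 4, 13, 25 → 40 → 58.
Rank: repeats bronze → silver → gold → diamond; bronze, silver, gold, diamond, bronze → silver → gold.
Third slot — always 2 × the first slot: -10, -4, 8, 26, 50 → 80 → 116.
Letter — letters move forward 2 places in the alphabet: K, M, O, Q, S → U → W.
Putting the parts together: (40; silver; 80; U) and then (58; gold; 116; W).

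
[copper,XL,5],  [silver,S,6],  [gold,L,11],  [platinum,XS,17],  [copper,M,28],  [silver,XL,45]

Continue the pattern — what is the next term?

[gold,S,73]

Metal: copper, silver, gold, platinum, copper, silver → gold (repeats copper → silver → gold → platinum).
Size: repeats XL → S → L → XS → M; XL, S, L, XS, M, XL → S.
Third entry: each term is the sum of the two before it; 5, 6, 11, 17, 28, 45 → 73.
So the next term is [gold,S,73].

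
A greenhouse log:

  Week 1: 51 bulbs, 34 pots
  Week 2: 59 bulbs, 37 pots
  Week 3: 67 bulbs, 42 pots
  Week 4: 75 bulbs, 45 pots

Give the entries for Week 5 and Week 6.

83 bulbs, 50 pots; 91 bulbs, 53 pots

Bulbs — +8 each step: 51, 59, 67, 75 → 83 → 91.
Pots — alternating steps +3, +5, +3, +5, …: 34, 37, 42, 45 → 50 → 53.
So the next two lines are 83 bulbs, 50 pots and 91 bulbs, 53 pots.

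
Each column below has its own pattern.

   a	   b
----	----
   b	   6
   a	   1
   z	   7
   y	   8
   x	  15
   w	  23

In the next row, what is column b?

38

Column a: letters move back 1 place in the alphabet, wrapping A→Z; b, a, z, y, x, w → v.
Column b: 6, 1, 7, 8, 15, 23 → 38 (each term is the sum of the two before it).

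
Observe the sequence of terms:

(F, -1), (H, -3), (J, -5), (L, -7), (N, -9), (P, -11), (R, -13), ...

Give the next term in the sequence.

Letter: F, H, J, L, N, P, R → T (letters move forward 2 places in the alphabet).
Second entry goes -1, -3, -5, -7, -9, -11, -13 → -15 (−2 each step).
So the next term is (T, -15).

(T, -15)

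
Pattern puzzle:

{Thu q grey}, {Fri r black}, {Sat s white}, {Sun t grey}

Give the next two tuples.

Day: Thu, Fri, Sat, Sun → Mon → Tue (runs through the weekdays Mon→Sun).
For the letter, letters move forward 1 place in the alphabet: q, r, s, t → u → v.
Shade: repeats grey → black → white, so grey, black, white, grey → black → white.
Putting the parts together: {Mon u black} and then {Tue v white}.

{Mon u black}, {Tue v white}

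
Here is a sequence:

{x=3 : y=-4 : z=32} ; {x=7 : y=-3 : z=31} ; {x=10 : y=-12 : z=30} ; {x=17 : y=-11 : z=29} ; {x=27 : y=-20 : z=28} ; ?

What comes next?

X — each term is the sum of the two before it: 3, 7, 10, 17, 27 → 44.
Y: -4, -3, -12, -11, -20 → -19 (alternating steps +1, −9, +1, −9, …).
Z: −1 each step; 32, 31, 30, 29, 28 → 27.
Combining the parts gives {x=44 : y=-19 : z=27}.

{x=44 : y=-19 : z=27}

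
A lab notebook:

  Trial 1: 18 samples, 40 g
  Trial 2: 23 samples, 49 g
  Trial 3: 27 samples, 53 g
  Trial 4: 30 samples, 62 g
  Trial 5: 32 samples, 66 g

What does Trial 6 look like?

33 samples, 75 g

Samples: differences are 5, 4, 3, … (decreasing by 1 each time); 18, 23, 27, 30, 32 → 33.
G: alternating steps +9, +4, +9, +4, …; 40, 49, 53, 62, 66 → 75.
So the next line is 33 samples, 75 g.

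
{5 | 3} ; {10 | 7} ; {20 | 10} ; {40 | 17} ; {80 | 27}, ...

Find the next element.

{160 | 44}

First part: ×2 each step; 5, 10, 20, 40, 80 → 160.
Second part goes 3, 7, 10, 17, 27 → 44 (each term is the sum of the two before it).
So the next element is {160 | 44}.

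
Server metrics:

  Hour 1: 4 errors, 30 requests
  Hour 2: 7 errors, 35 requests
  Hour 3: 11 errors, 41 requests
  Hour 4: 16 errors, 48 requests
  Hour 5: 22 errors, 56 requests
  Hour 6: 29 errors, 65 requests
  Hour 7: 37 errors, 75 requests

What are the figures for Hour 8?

46 errors, 86 requests

Errors goes 4, 7, 11, 16, 22, 29, 37 → 46 (differences are 3, 4, 5, … (increasing by 1 each time)).
Requests — differences are 5, 6, 7, … (increasing by 1 each time): 30, 35, 41, 48, 56, 65, 75 → 86.
Putting it together: 46 errors, 86 requests.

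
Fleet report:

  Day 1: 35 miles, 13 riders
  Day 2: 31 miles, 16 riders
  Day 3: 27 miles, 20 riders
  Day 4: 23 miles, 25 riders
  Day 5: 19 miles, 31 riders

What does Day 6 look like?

Miles: −4 each step, so 35, 31, 27, 23, 19 → 15.
Riders: 13, 16, 20, 25, 31 → 38 (differences are 3, 4, 5, … (increasing by 1 each time)).
Combining the parts gives 15 miles, 38 riders.

15 miles, 38 riders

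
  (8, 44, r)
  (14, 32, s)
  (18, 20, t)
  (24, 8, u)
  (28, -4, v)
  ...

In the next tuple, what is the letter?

First coordinate: alternating steps +6, +4, +6, +4, …, so 8, 14, 18, 24, 28 → 34.
Second coordinate: −12 each step; 44, 32, 20, 8, -4 → -16.
Letter: r, s, t, u, v → w (letters move forward 1 place in the alphabet).

w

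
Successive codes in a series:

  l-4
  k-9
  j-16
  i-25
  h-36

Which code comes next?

g-49

Letter: letters move back 1 place in the alphabet; l, k, j, i, h → g.
Second component: 4, 9, 16, 25, 36 → 49 (perfect squares: 2², 3², 4², …).
Putting it together: g-49.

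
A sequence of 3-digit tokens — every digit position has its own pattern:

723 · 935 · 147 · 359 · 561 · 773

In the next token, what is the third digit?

Third digit goes 3, 5, 7, 9, 1, 3 → 5 (+2 each step, mod 10).

5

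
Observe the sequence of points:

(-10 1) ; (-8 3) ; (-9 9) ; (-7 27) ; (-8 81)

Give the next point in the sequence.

(-6 243)

For the first component, alternating steps +2, −1, +2, −1, …: -10, -8, -9, -7, -8 → -6.
Second component: ×3 each step; 1, 3, 9, 27, 81 → 243.
So the next point is (-6 243).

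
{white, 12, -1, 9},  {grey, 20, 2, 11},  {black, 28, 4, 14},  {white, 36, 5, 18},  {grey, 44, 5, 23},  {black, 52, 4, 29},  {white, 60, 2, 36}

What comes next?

Shade: white, grey, black, white, grey, black, white → grey (repeats white → grey → black).
For the second slot, +8 each step: 12, 20, 28, 36, 44, 52, 60 → 68.
Third slot — differences are 3, 2, 1, … (decreasing by 1 each time): -1, 2, 4, 5, 5, 4, 2 → -1.
For the fourth slot, differences are 2, 3, 4, … (increasing by 1 each time): 9, 11, 14, 18, 23, 29, 36 → 44.
Putting it together: {grey, 68, -1, 44}.

{grey, 68, -1, 44}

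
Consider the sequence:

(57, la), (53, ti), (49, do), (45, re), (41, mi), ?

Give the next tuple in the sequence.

(37, fa)

First value: 57, 53, 49, 45, 41 → 37 (−4 each step).
Note — runs through the solfège scale do→ti: la, ti, do, re, mi → fa.
Combining the parts gives (37, fa).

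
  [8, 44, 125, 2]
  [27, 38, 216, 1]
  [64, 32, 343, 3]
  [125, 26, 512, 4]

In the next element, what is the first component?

216

First component: perfect cubes: 2³, 3³, 4³, …, so 8, 27, 64, 125 → 216.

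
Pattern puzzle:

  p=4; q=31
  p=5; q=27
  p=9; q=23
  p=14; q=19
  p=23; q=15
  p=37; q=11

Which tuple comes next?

P: 4, 5, 9, 14, 23, 37 → 60 (each term is the sum of the two before it).
Q — −4 each step: 31, 27, 23, 19, 15, 11 → 7.
Combining the parts gives p=60; q=7.

p=60; q=7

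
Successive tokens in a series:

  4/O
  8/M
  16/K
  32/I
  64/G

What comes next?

128/E

First component: ×2 each step; 4, 8, 16, 32, 64 → 128.
Letter: letters move back 2 places in the alphabet, so O, M, K, I, G → E.
So the next token is 128/E.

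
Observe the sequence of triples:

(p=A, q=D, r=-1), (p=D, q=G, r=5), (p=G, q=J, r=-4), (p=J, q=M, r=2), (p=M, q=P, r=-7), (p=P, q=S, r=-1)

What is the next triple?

(p=S, q=V, r=-10)

P — letters move forward 3 places in the alphabet: A, D, G, J, M, P → S.
Q — letters move forward 3 places in the alphabet: D, G, J, M, P, S → V.
R — alternating steps +6, −9, +6, −9, …: -1, 5, -4, 2, -7, -1 → -10.
Combining the parts gives (p=S, q=V, r=-10).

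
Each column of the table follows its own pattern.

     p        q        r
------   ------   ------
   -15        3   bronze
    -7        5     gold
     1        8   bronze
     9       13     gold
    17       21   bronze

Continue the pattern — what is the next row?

For the column p, +8 each step: -15, -7, 1, 9, 17 → 25.
Column q — each term is the sum of the two before it: 3, 5, 8, 13, 21 → 34.
Column r: alternates bronze ↔ gold, so bronze, gold, bronze, gold, bronze → gold.
Putting it together: 25  34  gold.

25  34  gold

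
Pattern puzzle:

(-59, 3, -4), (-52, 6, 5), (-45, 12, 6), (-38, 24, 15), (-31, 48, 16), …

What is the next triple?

First entry: +7 each step, so -59, -52, -45, -38, -31 → -24.
Second entry: ×2 each step, so 3, 6, 12, 24, 48 → 96.
Third entry: alternating steps +9, +1, +9, +1, …, so -4, 5, 6, 15, 16 → 25.
Combining the parts gives (-24, 96, 25).

(-24, 96, 25)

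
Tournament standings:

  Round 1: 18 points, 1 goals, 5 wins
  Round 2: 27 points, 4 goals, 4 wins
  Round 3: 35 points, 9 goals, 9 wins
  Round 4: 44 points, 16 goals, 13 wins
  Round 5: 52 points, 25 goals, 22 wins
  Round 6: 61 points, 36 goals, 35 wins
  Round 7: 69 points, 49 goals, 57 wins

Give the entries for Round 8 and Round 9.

78 points, 64 goals, 92 wins; 86 points, 81 goals, 149 wins

Points: alternating steps +9, +8, +9, +8, …, so 18, 27, 35, 44, 52, 61, 69 → 78 → 86.
Goals — perfect squares: 1², 2², 3², …: 1, 4, 9, 16, 25, 36, 49 → 64 → 81.
Wins: 5, 4, 9, 13, 22, 35, 57 → 92 → 149 (each term is the sum of the two before it).
Putting the parts together: 78 points, 64 goals, 92 wins and then 86 points, 81 goals, 149 wins.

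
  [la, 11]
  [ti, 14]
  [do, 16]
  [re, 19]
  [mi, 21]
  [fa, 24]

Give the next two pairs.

Note: la, ti, do, re, mi, fa → sol → la (runs through the solfège scale do→ti).
For the second component, alternating steps +3, +2, +3, +2, …: 11, 14, 16, 19, 21, 24 → 26 → 29.
So the next two pairs are [sol, 26] and [la, 29].

[sol, 26], [la, 29]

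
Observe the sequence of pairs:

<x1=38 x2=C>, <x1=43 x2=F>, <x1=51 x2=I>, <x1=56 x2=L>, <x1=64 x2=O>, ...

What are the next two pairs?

For the x1, alternating steps +5, +8, +5, +8, …: 38, 43, 51, 56, 64 → 69 → 77.
X2 goes C, F, I, L, O → R → U (letters move forward 3 places in the alphabet).
Putting the parts together: <x1=69 x2=R> and then <x1=77 x2=U>.

<x1=69 x2=R>, <x1=77 x2=U>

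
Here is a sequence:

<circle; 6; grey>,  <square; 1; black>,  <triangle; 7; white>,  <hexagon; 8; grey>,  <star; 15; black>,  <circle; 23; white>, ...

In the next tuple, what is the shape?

square

For the shape, repeats circle → square → triangle → hexagon → star: circle, square, triangle, hexagon, star, circle → square.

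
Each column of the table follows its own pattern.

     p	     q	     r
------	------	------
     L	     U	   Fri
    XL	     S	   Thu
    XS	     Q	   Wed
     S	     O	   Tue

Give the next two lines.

Column p: L, XL, XS, S → M → L (runs through clothing sizes XS→XL).
Column q — letters move back 2 places in the alphabet: U, S, Q, O → M → K.
Column r goes Fri, Thu, Wed, Tue → Mon → Sun (runs backward through the weekdays Mon→Sun).
So the next two lines are M  M  Mon and L  K  Sun.

M  M  Mon; L  K  Sun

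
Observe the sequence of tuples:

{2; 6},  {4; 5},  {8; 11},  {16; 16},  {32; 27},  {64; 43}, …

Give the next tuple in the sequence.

First component: 2, 4, 8, 16, 32, 64 → 128 (×2 each step).
For the second component, each term is the sum of the two before it: 6, 5, 11, 16, 27, 43 → 70.
Putting it together: {128; 70}.

{128; 70}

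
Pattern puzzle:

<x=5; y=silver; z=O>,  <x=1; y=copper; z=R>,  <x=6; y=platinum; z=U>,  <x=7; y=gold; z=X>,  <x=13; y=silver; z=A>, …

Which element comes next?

<x=20; y=copper; z=D>

For the x, each term is the sum of the two before it: 5, 1, 6, 7, 13 → 20.
Y: silver, copper, platinum, gold, silver → copper (repeats silver → copper → platinum → gold).
Z: letters move forward 3 places in the alphabet, wrapping Z→A; O, R, U, X, A → D.
Combining the parts gives <x=20; y=copper; z=D>.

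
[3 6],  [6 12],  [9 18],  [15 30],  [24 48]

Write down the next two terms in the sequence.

First entry — each term is the sum of the two before it: 3, 6, 9, 15, 24 → 39 → 63.
Second entry: always 2 × the first entry; 6, 12, 18, 30, 48 → 78 → 126.
Putting the parts together: [39 78] and then [63 126].

[39 78], [63 126]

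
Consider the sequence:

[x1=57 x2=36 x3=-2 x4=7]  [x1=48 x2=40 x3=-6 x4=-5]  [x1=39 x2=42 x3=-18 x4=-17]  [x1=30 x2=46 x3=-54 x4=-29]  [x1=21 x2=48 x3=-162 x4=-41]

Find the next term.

[x1=12 x2=52 x3=-486 x4=-53]

For the x1, −9 each step: 57, 48, 39, 30, 21 → 12.
X2 — alternating steps +4, +2, +4, +2, …: 36, 40, 42, 46, 48 → 52.
For the x3, ×3 each step: -2, -6, -18, -54, -162 → -486.
X4: 7, -5, -17, -29, -41 → -53 (−12 each step).
So the next term is [x1=12 x2=52 x3=-486 x4=-53].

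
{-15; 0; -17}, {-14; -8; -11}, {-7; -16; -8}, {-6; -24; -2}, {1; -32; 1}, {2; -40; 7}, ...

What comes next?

First coordinate goes -15, -14, -7, -6, 1, 2 → 9 (alternating steps +1, +7, +1, +7, …).
Second coordinate: −8 each step, so 0, -8, -16, -24, -32, -40 → -48.
For the third coordinate, alternating steps +6, +3, +6, +3, …: -17, -11, -8, -2, 1, 7 → 10.
Putting it together: {9; -48; 10}.

{9; -48; 10}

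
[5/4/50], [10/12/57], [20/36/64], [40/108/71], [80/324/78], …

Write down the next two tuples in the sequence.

[160/972/85], [320/2916/92]

First coordinate: 5, 10, 20, 40, 80 → 160 → 320 (×2 each step).
Second coordinate: 4, 12, 36, 108, 324 → 972 → 2916 (×3 each step).
Third coordinate: +7 each step, so 50, 57, 64, 71, 78 → 85 → 92.
Putting the parts together: [160/972/85] and then [320/2916/92].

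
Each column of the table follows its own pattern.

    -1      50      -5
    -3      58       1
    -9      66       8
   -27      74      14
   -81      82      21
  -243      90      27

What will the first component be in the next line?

First component — ×3 each step: -1, -3, -9, -27, -81, -243 → -729.

-729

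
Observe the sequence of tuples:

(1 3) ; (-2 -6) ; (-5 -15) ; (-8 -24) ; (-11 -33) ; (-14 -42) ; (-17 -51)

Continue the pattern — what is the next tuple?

(-20 -60)

First component — −3 each step: 1, -2, -5, -8, -11, -14, -17 → -20.
Second component: always 3 × the first component; 3, -6, -15, -24, -33, -42, -51 → -60.
Putting it together: (-20 -60).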